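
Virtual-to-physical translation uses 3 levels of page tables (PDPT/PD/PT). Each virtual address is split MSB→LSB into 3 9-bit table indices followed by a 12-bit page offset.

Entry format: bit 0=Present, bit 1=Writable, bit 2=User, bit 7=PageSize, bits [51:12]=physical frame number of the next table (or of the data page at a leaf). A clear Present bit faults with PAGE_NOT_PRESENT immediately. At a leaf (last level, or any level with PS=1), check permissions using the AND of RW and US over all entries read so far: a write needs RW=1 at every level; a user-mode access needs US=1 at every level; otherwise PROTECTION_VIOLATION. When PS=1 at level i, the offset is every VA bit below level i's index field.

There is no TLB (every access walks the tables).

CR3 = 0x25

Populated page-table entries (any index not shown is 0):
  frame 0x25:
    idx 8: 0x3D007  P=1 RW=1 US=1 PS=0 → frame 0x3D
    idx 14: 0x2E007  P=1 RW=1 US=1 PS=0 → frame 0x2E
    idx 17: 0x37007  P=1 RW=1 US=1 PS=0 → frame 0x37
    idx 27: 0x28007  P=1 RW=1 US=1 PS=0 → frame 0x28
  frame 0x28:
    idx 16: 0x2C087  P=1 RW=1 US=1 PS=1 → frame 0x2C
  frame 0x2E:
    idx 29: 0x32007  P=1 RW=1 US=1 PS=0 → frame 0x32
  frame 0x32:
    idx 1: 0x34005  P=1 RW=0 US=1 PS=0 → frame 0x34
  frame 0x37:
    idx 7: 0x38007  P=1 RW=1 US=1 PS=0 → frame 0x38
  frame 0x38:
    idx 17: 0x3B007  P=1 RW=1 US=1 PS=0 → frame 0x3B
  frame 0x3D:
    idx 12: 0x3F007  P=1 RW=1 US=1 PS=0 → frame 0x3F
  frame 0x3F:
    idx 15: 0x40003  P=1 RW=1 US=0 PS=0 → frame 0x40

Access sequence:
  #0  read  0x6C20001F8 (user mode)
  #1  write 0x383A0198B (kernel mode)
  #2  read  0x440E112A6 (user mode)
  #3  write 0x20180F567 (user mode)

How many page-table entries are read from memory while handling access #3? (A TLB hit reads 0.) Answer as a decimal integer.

Walk each access:
#0 VA=0x6C20001F8 (r,user):
  [0] read 0x25 idx=27: raw=0x28007 flags P=1 W=1 U=1 S=0
  [1] read 0x28 idx=16: raw=0x2C087 flags P=1 W=1 U=1 S=1
  ✓ 0x2C1F8 (huge @L1)  — 2 lookups
#1 VA=0x383A0198B (w,kernel):
  [0] read 0x25 idx=14: raw=0x2E007 flags P=1 W=1 U=1 S=0
  [1] read 0x2E idx=29: raw=0x32007 flags P=1 W=1 U=1 S=0
  [2] read 0x32 idx=1: raw=0x34005 flags P=1 W=0 U=1 S=0
  ⇒ fault: PROTECTION_VIOLATION  — 3 lookups
#2 VA=0x440E112A6 (r,user):
  [0] read 0x25 idx=17: raw=0x37007 flags P=1 W=1 U=1 S=0
  [1] read 0x37 idx=7: raw=0x38007 flags P=1 W=1 U=1 S=0
  [2] read 0x38 idx=17: raw=0x3B007 flags P=1 W=1 U=1 S=0
  ✓ 0x3B2A6  — 3 lookups
#3 VA=0x20180F567 (w,user):
  [0] read 0x25 idx=8: raw=0x3D007 flags P=1 W=1 U=1 S=0
  [1] read 0x3D idx=12: raw=0x3F007 flags P=1 W=1 U=1 S=0
  [2] read 0x3F idx=15: raw=0x40003 flags P=1 W=1 U=0 S=0
  ⇒ fault: PROTECTION_VIOLATION  — 3 lookups

Entries read for #3: 3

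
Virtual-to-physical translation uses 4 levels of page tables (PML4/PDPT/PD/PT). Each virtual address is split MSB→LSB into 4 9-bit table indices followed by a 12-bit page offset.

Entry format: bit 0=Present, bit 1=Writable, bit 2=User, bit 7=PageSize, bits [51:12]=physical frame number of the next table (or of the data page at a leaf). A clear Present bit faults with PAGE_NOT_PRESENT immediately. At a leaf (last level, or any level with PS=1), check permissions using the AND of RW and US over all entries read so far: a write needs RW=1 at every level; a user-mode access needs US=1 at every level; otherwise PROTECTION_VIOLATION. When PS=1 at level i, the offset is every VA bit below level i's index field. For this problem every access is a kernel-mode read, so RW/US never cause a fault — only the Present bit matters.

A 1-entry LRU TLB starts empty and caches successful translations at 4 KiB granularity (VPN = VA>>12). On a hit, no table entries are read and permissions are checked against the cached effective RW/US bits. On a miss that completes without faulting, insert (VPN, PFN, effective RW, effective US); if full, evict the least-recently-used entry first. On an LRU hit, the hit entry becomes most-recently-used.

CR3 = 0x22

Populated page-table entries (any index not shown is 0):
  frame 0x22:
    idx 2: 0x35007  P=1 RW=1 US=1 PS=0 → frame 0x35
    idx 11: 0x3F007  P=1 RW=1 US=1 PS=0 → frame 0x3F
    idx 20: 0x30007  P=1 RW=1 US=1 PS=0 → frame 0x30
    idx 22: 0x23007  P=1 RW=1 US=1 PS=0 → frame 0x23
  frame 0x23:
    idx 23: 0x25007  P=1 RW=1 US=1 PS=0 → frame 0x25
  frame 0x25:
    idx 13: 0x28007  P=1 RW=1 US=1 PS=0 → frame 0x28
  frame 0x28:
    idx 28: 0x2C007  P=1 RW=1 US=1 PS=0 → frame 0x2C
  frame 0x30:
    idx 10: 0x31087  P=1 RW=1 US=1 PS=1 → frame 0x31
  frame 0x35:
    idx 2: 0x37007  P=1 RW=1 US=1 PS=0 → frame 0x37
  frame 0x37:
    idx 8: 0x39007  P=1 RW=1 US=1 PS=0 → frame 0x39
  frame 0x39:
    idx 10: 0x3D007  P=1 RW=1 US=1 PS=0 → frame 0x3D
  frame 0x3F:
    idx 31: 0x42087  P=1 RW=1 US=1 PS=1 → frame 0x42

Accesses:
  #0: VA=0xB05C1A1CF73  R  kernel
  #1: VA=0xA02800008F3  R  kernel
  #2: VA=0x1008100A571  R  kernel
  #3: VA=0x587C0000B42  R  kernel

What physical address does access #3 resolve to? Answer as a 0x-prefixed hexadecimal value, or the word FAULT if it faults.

Trace:
#0 VA=0xB05C1A1CF73 (r,kernel):
  L0: frame=0x22 idx=22 entry=0x23007 [P=1 RW=1 US=1 PS=0]
  L1: frame=0x23 idx=23 entry=0x25007 [P=1 RW=1 US=1 PS=0]
  L2: frame=0x25 idx=13 entry=0x28007 [P=1 RW=1 US=1 PS=0]
  L3: frame=0x28 idx=28 entry=0x2C007 [P=1 RW=1 US=1 PS=0]
  ⇒ phys 0x2CF73  [4 reads]
#1 VA=0xA02800008F3 (r,kernel):
  L0: frame=0x22 idx=20 entry=0x30007 [P=1 RW=1 US=1 PS=0]
  L1: frame=0x30 idx=10 entry=0x31087 [P=1 RW=1 US=1 PS=1]
  ⇒ phys 0x318F3 (huge @L1)  [2 reads]
#2 VA=0x1008100A571 (r,kernel):
  L0: frame=0x22 idx=2 entry=0x35007 [P=1 RW=1 US=1 PS=0]
  L1: frame=0x35 idx=2 entry=0x37007 [P=1 RW=1 US=1 PS=0]
  L2: frame=0x37 idx=8 entry=0x39007 [P=1 RW=1 US=1 PS=0]
  L3: frame=0x39 idx=10 entry=0x3D007 [P=1 RW=1 US=1 PS=0]
  ⇒ phys 0x3D571  [4 reads]
#3 VA=0x587C0000B42 (r,kernel):
  L0: frame=0x22 idx=11 entry=0x3F007 [P=1 RW=1 US=1 PS=0]
  L1: frame=0x3F idx=31 entry=0x42087 [P=1 RW=1 US=1 PS=1]
  ⇒ phys 0x42B42 (huge @L1)  [2 reads]

Access #3 PA: 0x42B42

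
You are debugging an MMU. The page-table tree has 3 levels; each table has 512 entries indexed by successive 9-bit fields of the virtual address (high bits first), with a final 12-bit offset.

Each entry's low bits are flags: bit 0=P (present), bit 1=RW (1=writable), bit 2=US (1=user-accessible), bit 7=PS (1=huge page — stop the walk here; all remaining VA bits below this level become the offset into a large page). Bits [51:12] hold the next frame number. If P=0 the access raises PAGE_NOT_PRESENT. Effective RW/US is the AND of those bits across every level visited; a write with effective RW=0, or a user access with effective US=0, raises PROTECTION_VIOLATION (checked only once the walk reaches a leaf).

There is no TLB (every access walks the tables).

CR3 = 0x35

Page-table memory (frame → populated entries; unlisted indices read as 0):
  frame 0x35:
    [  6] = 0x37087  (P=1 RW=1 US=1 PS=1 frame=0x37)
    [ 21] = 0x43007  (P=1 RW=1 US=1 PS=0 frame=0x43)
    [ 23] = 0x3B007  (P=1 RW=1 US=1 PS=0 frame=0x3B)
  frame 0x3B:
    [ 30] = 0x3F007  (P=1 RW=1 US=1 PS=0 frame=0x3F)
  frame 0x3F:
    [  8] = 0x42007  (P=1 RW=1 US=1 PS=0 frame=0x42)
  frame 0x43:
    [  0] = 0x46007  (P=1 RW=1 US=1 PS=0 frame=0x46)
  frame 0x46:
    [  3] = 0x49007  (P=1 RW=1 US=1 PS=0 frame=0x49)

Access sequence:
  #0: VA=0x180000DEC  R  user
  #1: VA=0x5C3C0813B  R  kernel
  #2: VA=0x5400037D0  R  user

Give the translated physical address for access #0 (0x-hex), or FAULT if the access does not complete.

Per-access translation:
#0 VA=0x180000DEC (r,user):
  [0] read 0x35 idx=6: raw=0x37087 flags P=1 W=1 U=1 S=1
  → PA=0x37DEC (huge @L0)  (1 entries read)
#1 VA=0x5C3C0813B (r,kernel):
  [0] read 0x35 idx=23: raw=0x3B007 flags P=1 W=1 U=1 S=0
  [1] read 0x3B idx=30: raw=0x3F007 flags P=1 W=1 U=1 S=0
  [2] read 0x3F idx=8: raw=0x42007 flags P=1 W=1 U=1 S=0
  → PA=0x4213B  (3 entries read)
#2 VA=0x5400037D0 (r,user):
  [0] read 0x35 idx=21: raw=0x43007 flags P=1 W=1 U=1 S=0
  [1] read 0x43 idx=0: raw=0x46007 flags P=1 W=1 U=1 S=0
  [2] read 0x46 idx=3: raw=0x49007 flags P=1 W=1 U=1 S=0
  → PA=0x497D0  (3 entries read)

Access #0 PA: 0x37DEC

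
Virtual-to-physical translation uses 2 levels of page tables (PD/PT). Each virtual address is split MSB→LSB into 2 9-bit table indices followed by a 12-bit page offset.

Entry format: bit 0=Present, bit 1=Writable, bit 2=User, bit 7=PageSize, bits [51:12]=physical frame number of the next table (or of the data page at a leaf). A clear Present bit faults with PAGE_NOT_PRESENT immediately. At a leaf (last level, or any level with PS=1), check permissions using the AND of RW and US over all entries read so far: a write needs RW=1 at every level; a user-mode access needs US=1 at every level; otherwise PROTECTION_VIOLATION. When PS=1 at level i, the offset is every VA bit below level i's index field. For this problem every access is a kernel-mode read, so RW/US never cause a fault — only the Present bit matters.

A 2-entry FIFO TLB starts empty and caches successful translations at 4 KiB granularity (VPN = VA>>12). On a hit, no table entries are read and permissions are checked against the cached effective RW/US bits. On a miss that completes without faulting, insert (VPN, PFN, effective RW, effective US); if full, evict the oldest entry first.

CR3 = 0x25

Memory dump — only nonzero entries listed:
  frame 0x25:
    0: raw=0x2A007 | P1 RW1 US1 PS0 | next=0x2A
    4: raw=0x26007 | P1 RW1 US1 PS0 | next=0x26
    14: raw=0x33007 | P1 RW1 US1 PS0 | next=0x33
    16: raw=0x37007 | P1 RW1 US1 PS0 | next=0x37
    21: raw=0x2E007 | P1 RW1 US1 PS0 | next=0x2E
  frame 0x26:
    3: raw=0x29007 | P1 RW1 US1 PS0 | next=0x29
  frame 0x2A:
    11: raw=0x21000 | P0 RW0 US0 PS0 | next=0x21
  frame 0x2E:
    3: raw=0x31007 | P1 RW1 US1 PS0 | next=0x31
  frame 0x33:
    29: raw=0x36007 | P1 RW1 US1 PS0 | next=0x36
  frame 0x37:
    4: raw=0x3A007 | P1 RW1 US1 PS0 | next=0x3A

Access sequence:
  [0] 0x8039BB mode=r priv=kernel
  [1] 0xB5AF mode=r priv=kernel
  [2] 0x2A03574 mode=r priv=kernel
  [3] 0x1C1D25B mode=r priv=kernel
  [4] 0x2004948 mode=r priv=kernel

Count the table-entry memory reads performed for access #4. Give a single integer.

Per-access translation:
#0 VA=0x8039BB (r,kernel):
  lvl0: tbl 0x25, slot 4 ⇒ 0x26007 (P1/RW1/US1/PS0)
  lvl1: tbl 0x26, slot 3 ⇒ 0x29007 (P1/RW1/US1/PS0)
  → PA=0x299BB  (2 entries read)
#1 VA=0xB5AF (r,kernel):
  lvl0: tbl 0x25, slot 0 ⇒ 0x2A007 (P1/RW1/US1/PS0)
  lvl1: tbl 0x2A, slot 11 ⇒ 0x21000 (P0/RW0/US0/PS0)
  ✗ PAGE_NOT_PRESENT  [2 reads]
#2 VA=0x2A03574 (r,kernel):
  lvl0: tbl 0x25, slot 21 ⇒ 0x2E007 (P1/RW1/US1/PS0)
  lvl1: tbl 0x2E, slot 3 ⇒ 0x31007 (P1/RW1/US1/PS0)
  → PA=0x31574  (2 entries read)
#3 VA=0x1C1D25B (r,kernel):
  lvl0: tbl 0x25, slot 14 ⇒ 0x33007 (P1/RW1/US1/PS0)
  lvl1: tbl 0x33, slot 29 ⇒ 0x36007 (P1/RW1/US1/PS0)
  → PA=0x3625B  (2 entries read)
#4 VA=0x2004948 (r,kernel):
  lvl0: tbl 0x25, slot 16 ⇒ 0x37007 (P1/RW1/US1/PS0)
  lvl1: tbl 0x37, slot 4 ⇒ 0x3A007 (P1/RW1/US1/PS0)
  → PA=0x3A948  (2 entries read)

Entries read for #4: 2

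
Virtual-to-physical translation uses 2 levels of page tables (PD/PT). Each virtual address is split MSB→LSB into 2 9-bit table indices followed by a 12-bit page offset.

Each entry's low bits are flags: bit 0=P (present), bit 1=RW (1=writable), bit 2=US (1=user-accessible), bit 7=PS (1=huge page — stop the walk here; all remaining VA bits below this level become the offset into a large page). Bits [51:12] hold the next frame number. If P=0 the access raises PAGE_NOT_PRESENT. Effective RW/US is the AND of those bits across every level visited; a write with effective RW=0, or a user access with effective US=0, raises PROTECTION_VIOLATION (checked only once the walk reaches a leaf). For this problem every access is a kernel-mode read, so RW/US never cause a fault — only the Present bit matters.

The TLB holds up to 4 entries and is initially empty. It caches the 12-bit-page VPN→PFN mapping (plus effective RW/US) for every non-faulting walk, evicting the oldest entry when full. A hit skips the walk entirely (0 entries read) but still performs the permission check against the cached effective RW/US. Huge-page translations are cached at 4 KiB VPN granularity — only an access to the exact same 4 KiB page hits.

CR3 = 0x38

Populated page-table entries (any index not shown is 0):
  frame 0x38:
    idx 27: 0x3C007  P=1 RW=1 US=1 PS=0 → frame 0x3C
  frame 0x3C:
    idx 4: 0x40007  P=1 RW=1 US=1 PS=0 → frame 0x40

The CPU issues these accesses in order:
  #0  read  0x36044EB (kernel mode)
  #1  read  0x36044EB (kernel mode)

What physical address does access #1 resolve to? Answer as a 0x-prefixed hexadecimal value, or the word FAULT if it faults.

Per-access translation:
#0 VA=0x36044EB (r,kernel):
  [0] read 0x38 idx=27: raw=0x3C007 flags P=1 W=1 U=1 S=0
  [1] read 0x3C idx=4: raw=0x40007 flags P=1 W=1 U=1 S=0
  → PA=0x404EB  (2 entries read)
#1 VA=0x36044EB (r,kernel):
  TLB hit vpn=0x3604 → PA=0x404EB

Access #1 PA: 0x404EB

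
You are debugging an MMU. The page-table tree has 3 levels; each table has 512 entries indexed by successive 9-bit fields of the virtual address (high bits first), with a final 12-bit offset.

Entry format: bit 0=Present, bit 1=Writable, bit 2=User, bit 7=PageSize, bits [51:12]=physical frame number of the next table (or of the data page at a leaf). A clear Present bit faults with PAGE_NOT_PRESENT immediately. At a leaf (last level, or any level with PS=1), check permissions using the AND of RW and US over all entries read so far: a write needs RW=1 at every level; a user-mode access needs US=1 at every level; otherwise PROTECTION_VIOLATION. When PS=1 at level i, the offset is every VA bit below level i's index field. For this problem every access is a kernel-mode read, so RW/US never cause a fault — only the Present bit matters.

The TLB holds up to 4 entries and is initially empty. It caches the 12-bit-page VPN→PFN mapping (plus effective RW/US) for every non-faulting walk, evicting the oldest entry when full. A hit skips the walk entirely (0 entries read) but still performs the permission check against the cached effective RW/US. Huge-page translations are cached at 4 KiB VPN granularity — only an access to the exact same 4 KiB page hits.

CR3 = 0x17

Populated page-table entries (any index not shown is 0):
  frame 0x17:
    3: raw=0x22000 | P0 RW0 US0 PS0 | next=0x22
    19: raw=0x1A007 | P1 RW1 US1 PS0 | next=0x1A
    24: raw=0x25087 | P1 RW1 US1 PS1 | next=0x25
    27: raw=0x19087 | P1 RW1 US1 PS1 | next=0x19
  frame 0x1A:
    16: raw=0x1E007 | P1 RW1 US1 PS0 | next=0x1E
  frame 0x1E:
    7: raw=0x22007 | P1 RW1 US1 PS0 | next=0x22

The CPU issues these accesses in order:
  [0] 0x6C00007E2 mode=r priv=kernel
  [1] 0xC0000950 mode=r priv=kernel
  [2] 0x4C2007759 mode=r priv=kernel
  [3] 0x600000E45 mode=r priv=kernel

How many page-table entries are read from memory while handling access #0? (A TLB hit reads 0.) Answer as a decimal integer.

Walk each access:
#0 VA=0x6C00007E2 (r,kernel):
  L0 @0x17[27] → 0x19087  P=1,RW=1,US=1,PS=1
  ✓ 0x197E2 (huge @L0)  — 1 lookups
#1 VA=0xC0000950 (r,kernel):
  L0 @0x17[3] → 0x22000  P=0,RW=0,US=0,PS=0
  ✗ PAGE_NOT_PRESENT  [1 reads]
#2 VA=0x4C2007759 (r,kernel):
  L0 @0x17[19] → 0x1A007  P=1,RW=1,US=1,PS=0
  L1 @0x1A[16] → 0x1E007  P=1,RW=1,US=1,PS=0
  L2 @0x1E[7] → 0x22007  P=1,RW=1,US=1,PS=0
  ✓ 0x22759  — 3 lookups
#3 VA=0x600000E45 (r,kernel):
  L0 @0x17[24] → 0x25087  P=1,RW=1,US=1,PS=1
  ✓ 0x25E45 (huge @L0)  — 1 lookups

Entries read for #0: 1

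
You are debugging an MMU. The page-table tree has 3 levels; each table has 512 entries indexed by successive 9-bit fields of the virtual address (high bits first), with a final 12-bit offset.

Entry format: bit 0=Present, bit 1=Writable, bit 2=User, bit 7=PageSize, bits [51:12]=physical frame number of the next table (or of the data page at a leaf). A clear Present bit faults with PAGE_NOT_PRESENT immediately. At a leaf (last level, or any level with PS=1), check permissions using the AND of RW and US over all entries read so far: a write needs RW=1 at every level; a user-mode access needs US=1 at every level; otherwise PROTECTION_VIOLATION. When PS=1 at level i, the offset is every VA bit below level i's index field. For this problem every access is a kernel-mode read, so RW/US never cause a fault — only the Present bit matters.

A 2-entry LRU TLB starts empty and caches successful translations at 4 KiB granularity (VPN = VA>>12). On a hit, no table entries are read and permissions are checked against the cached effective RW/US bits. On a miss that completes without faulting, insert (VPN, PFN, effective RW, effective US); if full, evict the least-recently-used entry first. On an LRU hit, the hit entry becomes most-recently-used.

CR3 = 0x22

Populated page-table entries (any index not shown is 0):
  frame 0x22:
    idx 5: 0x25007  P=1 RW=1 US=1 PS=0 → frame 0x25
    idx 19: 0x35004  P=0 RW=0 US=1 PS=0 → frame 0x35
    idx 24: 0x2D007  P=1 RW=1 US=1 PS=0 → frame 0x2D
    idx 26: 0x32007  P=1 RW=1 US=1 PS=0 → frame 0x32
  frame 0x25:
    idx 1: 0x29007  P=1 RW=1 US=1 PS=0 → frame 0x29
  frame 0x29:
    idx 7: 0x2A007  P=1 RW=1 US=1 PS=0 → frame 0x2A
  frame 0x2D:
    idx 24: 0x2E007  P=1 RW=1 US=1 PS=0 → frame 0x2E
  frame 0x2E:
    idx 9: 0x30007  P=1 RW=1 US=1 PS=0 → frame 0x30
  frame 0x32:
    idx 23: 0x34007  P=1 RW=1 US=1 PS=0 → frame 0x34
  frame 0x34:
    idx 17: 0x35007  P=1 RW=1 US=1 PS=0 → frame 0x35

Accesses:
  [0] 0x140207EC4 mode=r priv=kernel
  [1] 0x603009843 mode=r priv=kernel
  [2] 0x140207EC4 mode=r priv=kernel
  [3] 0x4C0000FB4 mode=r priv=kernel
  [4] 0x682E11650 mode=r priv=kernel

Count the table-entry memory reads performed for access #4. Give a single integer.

Trace:
#0 VA=0x140207EC4 (r,kernel):
  [0] read 0x22 idx=5: raw=0x25007 flags P=1 W=1 U=1 S=0
  [1] read 0x25 idx=1: raw=0x29007 flags P=1 W=1 U=1 S=0
  [2] read 0x29 idx=7: raw=0x2A007 flags P=1 W=1 U=1 S=0
  ✓ 0x2AEC4  — 3 lookups
#1 VA=0x603009843 (r,kernel):
  [0] read 0x22 idx=24: raw=0x2D007 flags P=1 W=1 U=1 S=0
  [1] read 0x2D idx=24: raw=0x2E007 flags P=1 W=1 U=1 S=0
  [2] read 0x2E idx=9: raw=0x30007 flags P=1 W=1 U=1 S=0
  ✓ 0x30843  — 3 lookups
#2 VA=0x140207EC4 (r,kernel):
  TLB hit vpn=0x140207 → PA=0x2AEC4
#3 VA=0x4C0000FB4 (r,kernel):
  [0] read 0x22 idx=19: raw=0x35004 flags P=0 W=0 U=1 S=0
  → PAGE_NOT_PRESENT  (1 entries read)
#4 VA=0x682E11650 (r,kernel):
  [0] read 0x22 idx=26: raw=0x32007 flags P=1 W=1 U=1 S=0
  [1] read 0x32 idx=23: raw=0x34007 flags P=1 W=1 U=1 S=0
  [2] read 0x34 idx=17: raw=0x35007 flags P=1 W=1 U=1 S=0
  ✓ 0x35650  — 3 lookups

Entries read for #4: 3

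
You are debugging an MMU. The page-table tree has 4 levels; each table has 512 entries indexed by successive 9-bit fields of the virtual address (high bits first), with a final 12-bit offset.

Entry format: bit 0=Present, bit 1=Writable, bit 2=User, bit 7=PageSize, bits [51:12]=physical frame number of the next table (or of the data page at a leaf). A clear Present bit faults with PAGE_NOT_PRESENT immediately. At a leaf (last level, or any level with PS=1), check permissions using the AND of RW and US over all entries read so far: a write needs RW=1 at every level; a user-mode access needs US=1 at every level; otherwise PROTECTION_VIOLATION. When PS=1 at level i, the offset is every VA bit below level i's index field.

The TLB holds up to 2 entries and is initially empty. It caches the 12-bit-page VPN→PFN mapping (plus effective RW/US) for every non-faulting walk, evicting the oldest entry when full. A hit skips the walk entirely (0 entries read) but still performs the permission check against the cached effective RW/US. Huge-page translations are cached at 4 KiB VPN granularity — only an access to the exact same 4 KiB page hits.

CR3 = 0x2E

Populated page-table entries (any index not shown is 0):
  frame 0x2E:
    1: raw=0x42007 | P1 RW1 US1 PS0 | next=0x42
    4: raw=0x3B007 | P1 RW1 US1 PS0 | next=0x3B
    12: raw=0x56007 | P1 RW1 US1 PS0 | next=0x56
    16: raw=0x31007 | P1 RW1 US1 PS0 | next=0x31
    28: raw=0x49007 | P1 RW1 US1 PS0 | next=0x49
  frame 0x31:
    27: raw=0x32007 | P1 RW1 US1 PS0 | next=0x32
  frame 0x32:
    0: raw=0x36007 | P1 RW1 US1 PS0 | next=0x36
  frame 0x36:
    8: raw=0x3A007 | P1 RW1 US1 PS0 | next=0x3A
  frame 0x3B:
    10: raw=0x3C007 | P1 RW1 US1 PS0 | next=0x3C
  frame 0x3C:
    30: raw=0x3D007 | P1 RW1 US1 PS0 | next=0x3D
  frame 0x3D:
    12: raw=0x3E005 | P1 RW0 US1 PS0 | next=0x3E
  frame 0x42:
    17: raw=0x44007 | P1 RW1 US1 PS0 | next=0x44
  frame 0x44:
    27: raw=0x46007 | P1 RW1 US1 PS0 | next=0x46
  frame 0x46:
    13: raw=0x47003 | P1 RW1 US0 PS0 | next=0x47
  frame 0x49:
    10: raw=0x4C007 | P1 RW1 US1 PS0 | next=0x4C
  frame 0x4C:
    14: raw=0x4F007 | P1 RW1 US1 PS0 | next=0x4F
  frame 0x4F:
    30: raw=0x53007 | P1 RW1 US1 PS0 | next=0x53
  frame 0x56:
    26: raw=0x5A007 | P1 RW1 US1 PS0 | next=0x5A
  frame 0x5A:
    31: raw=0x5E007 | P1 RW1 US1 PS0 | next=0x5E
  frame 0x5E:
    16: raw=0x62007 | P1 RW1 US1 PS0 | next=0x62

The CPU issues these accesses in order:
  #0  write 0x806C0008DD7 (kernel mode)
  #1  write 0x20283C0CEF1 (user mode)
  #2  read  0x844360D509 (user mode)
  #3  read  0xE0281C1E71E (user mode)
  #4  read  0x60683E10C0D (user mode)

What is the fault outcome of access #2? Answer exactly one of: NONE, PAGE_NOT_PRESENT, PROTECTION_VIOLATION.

Per-access translation:
#0 VA=0x806C0008DD7 (w,kernel):
  lvl0: tbl 0x2E, slot 16 ⇒ 0x31007 (P1/RW1/US1/PS0)
  lvl1: tbl 0x31, slot 27 ⇒ 0x32007 (P1/RW1/US1/PS0)
  lvl2: tbl 0x32, slot 0 ⇒ 0x36007 (P1/RW1/US1/PS0)
  lvl3: tbl 0x36, slot 8 ⇒ 0x3A007 (P1/RW1/US1/PS0)
  ⇒ phys 0x3ADD7  [4 reads]
#1 VA=0x20283C0CEF1 (w,user):
  lvl0: tbl 0x2E, slot 4 ⇒ 0x3B007 (P1/RW1/US1/PS0)
  lvl1: tbl 0x3B, slot 10 ⇒ 0x3C007 (P1/RW1/US1/PS0)
  lvl2: tbl 0x3C, slot 30 ⇒ 0x3D007 (P1/RW1/US1/PS0)
  lvl3: tbl 0x3D, slot 12 ⇒ 0x3E005 (P1/RW0/US1/PS0)
  → PROTECTION_VIOLATION  (4 entries read)
#2 VA=0x844360D509 (r,user):
  lvl0: tbl 0x2E, slot 1 ⇒ 0x42007 (P1/RW1/US1/PS0)
  lvl1: tbl 0x42, slot 17 ⇒ 0x44007 (P1/RW1/US1/PS0)
  lvl2: tbl 0x44, slot 27 ⇒ 0x46007 (P1/RW1/US1/PS0)
  lvl3: tbl 0x46, slot 13 ⇒ 0x47003 (P1/RW1/US0/PS0)
  → PROTECTION_VIOLATION  (4 entries read)
#3 VA=0xE0281C1E71E (r,user):
  lvl0: tbl 0x2E, slot 28 ⇒ 0x49007 (P1/RW1/US1/PS0)
  lvl1: tbl 0x49, slot 10 ⇒ 0x4C007 (P1/RW1/US1/PS0)
  lvl2: tbl 0x4C, slot 14 ⇒ 0x4F007 (P1/RW1/US1/PS0)
  lvl3: tbl 0x4F, slot 30 ⇒ 0x53007 (P1/RW1/US1/PS0)
  ⇒ phys 0x5371E  [4 reads]
#4 VA=0x60683E10C0D (r,user):
  lvl0: tbl 0x2E, slot 12 ⇒ 0x56007 (P1/RW1/US1/PS0)
  lvl1: tbl 0x56, slot 26 ⇒ 0x5A007 (P1/RW1/US1/PS0)
  lvl2: tbl 0x5A, slot 31 ⇒ 0x5E007 (P1/RW1/US1/PS0)
  lvl3: tbl 0x5E, slot 16 ⇒ 0x62007 (P1/RW1/US1/PS0)
  ⇒ phys 0x62C0D  [4 reads]

Access #2 fault: PROTECTION_VIOLATION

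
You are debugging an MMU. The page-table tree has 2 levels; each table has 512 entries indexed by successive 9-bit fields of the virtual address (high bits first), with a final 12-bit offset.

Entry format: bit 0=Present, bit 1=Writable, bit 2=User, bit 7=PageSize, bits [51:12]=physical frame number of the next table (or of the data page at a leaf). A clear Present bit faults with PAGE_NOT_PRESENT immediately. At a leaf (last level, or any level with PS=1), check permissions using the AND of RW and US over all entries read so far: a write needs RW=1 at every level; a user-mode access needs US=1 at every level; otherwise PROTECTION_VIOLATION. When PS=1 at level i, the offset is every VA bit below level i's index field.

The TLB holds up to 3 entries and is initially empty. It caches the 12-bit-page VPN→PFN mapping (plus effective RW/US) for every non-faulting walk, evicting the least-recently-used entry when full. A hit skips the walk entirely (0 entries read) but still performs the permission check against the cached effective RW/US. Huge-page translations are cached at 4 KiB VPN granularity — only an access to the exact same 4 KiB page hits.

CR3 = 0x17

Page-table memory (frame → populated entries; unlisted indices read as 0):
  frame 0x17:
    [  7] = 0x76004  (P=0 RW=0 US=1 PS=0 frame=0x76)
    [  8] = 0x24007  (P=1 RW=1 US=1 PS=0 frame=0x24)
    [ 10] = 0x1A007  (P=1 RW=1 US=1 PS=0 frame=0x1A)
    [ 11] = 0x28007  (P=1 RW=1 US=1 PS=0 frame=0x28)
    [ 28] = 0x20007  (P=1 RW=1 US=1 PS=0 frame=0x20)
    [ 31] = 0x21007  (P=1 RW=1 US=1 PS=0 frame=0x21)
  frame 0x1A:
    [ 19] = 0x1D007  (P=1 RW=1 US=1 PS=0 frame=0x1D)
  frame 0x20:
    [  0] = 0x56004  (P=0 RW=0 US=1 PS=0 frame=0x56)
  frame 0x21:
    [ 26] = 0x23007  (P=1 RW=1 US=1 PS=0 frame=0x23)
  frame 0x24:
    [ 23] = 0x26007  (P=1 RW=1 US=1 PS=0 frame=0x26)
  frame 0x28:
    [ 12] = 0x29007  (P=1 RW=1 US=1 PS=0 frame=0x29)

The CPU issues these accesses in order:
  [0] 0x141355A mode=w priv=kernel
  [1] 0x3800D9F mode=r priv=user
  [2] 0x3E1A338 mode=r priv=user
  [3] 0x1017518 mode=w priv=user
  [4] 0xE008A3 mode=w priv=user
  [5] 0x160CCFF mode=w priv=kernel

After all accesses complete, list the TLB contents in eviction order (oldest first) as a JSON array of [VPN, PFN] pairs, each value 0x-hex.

Per-access translation:
#0 VA=0x141355A (w,kernel):
  [0] read 0x17 idx=10: raw=0x1A007 flags P=1 W=1 U=1 S=0
  [1] read 0x1A idx=19: raw=0x1D007 flags P=1 W=1 U=1 S=0
  ⇒ phys 0x1D55A  [2 reads]
#1 VA=0x3800D9F (r,user):
  [0] read 0x17 idx=28: raw=0x20007 flags P=1 W=1 U=1 S=0
  [1] read 0x20 idx=0: raw=0x56004 flags P=0 W=0 U=1 S=0
  → PAGE_NOT_PRESENT  (2 entries read)
#2 VA=0x3E1A338 (r,user):
  [0] read 0x17 idx=31: raw=0x21007 flags P=1 W=1 U=1 S=0
  [1] read 0x21 idx=26: raw=0x23007 flags P=1 W=1 U=1 S=0
  ⇒ phys 0x23338  [2 reads]
#3 VA=0x1017518 (w,user):
  [0] read 0x17 idx=8: raw=0x24007 flags P=1 W=1 U=1 S=0
  [1] read 0x24 idx=23: raw=0x26007 flags P=1 W=1 U=1 S=0
  ⇒ phys 0x26518  [2 reads]
#4 VA=0xE008A3 (w,user):
  [0] read 0x17 idx=7: raw=0x76004 flags P=0 W=0 U=1 S=0
  → PAGE_NOT_PRESENT  (1 entries read)
#5 VA=0x160CCFF (w,kernel):
  [0] read 0x17 idx=11: raw=0x28007 flags P=1 W=1 U=1 S=0
  [1] read 0x28 idx=12: raw=0x29007 flags P=1 W=1 U=1 S=0
  ⇒ phys 0x29CFF  [2 reads]

TLB: [["0x3E1A", "0x23"], ["0x1017", "0x26"], ["0x160C", "0x29"]]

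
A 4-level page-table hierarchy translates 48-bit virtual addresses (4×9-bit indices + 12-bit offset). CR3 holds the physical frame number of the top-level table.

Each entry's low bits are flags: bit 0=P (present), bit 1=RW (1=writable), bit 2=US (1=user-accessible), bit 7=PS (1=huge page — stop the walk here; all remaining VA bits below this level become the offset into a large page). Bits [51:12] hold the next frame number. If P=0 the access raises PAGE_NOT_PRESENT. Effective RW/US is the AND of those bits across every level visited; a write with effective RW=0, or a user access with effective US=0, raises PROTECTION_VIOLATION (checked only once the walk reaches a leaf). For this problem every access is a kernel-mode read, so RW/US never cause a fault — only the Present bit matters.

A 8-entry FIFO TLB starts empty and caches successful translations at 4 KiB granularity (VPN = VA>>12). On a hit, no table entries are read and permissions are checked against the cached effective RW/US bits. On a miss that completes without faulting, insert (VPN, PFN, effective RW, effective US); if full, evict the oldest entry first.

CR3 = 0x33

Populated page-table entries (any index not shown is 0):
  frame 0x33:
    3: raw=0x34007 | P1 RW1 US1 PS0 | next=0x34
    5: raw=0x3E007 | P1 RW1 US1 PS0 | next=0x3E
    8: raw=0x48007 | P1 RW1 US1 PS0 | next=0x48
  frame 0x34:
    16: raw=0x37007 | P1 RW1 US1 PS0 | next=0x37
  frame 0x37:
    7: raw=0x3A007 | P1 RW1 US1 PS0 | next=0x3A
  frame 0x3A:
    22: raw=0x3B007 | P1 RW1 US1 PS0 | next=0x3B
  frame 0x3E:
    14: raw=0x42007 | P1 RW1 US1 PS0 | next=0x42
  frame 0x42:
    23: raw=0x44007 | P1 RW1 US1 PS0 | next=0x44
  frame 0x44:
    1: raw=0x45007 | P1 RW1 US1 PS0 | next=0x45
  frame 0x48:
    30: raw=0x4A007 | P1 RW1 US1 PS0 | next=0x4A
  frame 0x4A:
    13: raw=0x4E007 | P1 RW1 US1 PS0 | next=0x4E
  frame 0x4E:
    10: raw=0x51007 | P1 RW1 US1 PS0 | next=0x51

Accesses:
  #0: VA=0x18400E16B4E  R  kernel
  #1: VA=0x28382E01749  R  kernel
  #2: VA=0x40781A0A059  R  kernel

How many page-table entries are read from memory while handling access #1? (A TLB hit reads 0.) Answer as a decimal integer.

Trace:
#0 VA=0x18400E16B4E (r,kernel):
  L0: frame=0x33 idx=3 entry=0x34007 [P=1 RW=1 US=1 PS=0]
  L1: frame=0x34 idx=16 entry=0x37007 [P=1 RW=1 US=1 PS=0]
  L2: frame=0x37 idx=7 entry=0x3A007 [P=1 RW=1 US=1 PS=0]
  L3: frame=0x3A idx=22 entry=0x3B007 [P=1 RW=1 US=1 PS=0]
  ✓ 0x3BB4E  — 4 lookups
#1 VA=0x28382E01749 (r,kernel):
  L0: frame=0x33 idx=5 entry=0x3E007 [P=1 RW=1 US=1 PS=0]
  L1: frame=0x3E idx=14 entry=0x42007 [P=1 RW=1 US=1 PS=0]
  L2: frame=0x42 idx=23 entry=0x44007 [P=1 RW=1 US=1 PS=0]
  L3: frame=0x44 idx=1 entry=0x45007 [P=1 RW=1 US=1 PS=0]
  ✓ 0x45749  — 4 lookups
#2 VA=0x40781A0A059 (r,kernel):
  L0: frame=0x33 idx=8 entry=0x48007 [P=1 RW=1 US=1 PS=0]
  L1: frame=0x48 idx=30 entry=0x4A007 [P=1 RW=1 US=1 PS=0]
  L2: frame=0x4A idx=13 entry=0x4E007 [P=1 RW=1 US=1 PS=0]
  L3: frame=0x4E idx=10 entry=0x51007 [P=1 RW=1 US=1 PS=0]
  ✓ 0x51059  — 4 lookups

Entries read for #1: 4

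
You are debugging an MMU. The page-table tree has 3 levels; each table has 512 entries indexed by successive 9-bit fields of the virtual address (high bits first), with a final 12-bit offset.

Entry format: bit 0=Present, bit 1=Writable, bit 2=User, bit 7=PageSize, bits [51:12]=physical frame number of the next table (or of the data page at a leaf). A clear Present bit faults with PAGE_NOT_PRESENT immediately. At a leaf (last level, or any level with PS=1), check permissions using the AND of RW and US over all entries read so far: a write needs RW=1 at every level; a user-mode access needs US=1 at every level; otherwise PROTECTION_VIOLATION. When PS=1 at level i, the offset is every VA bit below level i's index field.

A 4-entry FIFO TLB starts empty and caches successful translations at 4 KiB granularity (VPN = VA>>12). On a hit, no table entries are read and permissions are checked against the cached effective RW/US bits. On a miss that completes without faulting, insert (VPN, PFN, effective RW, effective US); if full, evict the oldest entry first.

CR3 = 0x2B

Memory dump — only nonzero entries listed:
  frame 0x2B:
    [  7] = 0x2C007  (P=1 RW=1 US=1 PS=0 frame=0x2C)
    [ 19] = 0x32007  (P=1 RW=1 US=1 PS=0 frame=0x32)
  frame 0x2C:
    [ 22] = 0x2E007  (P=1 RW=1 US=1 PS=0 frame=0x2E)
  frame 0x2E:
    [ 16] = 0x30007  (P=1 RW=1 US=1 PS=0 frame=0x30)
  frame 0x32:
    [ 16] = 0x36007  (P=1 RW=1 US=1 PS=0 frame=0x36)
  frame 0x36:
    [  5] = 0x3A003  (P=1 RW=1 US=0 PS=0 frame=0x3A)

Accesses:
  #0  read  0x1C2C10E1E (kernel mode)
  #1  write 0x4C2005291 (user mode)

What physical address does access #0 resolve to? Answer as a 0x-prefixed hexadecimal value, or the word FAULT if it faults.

Trace:
#0 VA=0x1C2C10E1E (r,kernel):
  L0: frame=0x2B idx=7 entry=0x2C007 [P=1 RW=1 US=1 PS=0]
  L1: frame=0x2C idx=22 entry=0x2E007 [P=1 RW=1 US=1 PS=0]
  L2: frame=0x2E idx=16 entry=0x30007 [P=1 RW=1 US=1 PS=0]
  ⇒ phys 0x30E1E  [3 reads]
#1 VA=0x4C2005291 (w,user):
  L0: frame=0x2B idx=19 entry=0x32007 [P=1 RW=1 US=1 PS=0]
  L1: frame=0x32 idx=16 entry=0x36007 [P=1 RW=1 US=1 PS=0]
  L2: frame=0x36 idx=5 entry=0x3A003 [P=1 RW=1 US=0 PS=0]
  ✗ PROTECTION_VIOLATION  [3 reads]

Access #0 PA: 0x30E1E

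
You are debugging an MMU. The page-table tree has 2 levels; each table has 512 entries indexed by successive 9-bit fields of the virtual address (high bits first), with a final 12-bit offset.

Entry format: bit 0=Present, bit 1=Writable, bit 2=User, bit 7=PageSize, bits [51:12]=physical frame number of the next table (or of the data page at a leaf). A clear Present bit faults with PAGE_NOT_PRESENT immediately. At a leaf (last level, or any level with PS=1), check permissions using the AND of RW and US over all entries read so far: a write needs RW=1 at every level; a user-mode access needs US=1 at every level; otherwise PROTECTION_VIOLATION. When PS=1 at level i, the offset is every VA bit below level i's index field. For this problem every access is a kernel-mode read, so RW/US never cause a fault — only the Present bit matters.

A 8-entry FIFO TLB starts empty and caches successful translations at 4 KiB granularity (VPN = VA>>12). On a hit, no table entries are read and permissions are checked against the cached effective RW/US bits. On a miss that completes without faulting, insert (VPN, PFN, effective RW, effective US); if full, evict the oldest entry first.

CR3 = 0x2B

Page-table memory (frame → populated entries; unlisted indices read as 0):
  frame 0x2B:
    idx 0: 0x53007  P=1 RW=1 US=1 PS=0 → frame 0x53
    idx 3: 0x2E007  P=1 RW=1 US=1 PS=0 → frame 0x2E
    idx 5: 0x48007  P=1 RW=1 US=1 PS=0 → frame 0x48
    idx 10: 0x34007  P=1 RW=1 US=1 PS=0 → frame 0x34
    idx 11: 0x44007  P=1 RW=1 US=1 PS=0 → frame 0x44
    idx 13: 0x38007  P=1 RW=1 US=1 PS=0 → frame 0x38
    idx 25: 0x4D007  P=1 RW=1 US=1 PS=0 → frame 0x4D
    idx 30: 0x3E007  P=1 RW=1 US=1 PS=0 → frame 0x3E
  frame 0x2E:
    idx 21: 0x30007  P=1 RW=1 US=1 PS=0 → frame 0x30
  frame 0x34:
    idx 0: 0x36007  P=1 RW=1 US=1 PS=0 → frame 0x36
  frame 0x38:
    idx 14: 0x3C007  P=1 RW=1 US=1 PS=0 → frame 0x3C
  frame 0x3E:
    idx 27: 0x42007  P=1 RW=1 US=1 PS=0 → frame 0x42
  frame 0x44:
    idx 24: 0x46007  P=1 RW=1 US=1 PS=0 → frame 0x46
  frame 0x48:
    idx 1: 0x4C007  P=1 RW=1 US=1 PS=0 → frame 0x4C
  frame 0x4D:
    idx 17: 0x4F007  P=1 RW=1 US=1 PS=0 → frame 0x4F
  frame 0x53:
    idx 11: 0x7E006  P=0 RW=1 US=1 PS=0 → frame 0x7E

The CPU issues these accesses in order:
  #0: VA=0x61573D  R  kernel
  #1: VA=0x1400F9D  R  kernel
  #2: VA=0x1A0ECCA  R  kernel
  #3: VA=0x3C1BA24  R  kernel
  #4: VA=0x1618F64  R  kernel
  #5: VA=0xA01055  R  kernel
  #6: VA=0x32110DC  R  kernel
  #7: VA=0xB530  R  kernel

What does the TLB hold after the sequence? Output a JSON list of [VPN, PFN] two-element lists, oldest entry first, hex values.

Trace:
#0 VA=0x61573D (r,kernel):
  L0 @0x2B[3] → 0x2E007  P=1,RW=1,US=1,PS=0
  L1 @0x2E[21] → 0x30007  P=1,RW=1,US=1,PS=0
  ⇒ phys 0x3073D  [2 reads]
#1 VA=0x1400F9D (r,kernel):
  L0 @0x2B[10] → 0x34007  P=1,RW=1,US=1,PS=0
  L1 @0x34[0] → 0x36007  P=1,RW=1,US=1,PS=0
  ⇒ phys 0x36F9D  [2 reads]
#2 VA=0x1A0ECCA (r,kernel):
  L0 @0x2B[13] → 0x38007  P=1,RW=1,US=1,PS=0
  L1 @0x38[14] → 0x3C007  P=1,RW=1,US=1,PS=0
  ⇒ phys 0x3CCCA  [2 reads]
#3 VA=0x3C1BA24 (r,kernel):
  L0 @0x2B[30] → 0x3E007  P=1,RW=1,US=1,PS=0
  L1 @0x3E[27] → 0x42007  P=1,RW=1,US=1,PS=0
  ⇒ phys 0x42A24  [2 reads]
#4 VA=0x1618F64 (r,kernel):
  L0 @0x2B[11] → 0x44007  P=1,RW=1,US=1,PS=0
  L1 @0x44[24] → 0x46007  P=1,RW=1,US=1,PS=0
  ⇒ phys 0x46F64  [2 reads]
#5 VA=0xA01055 (r,kernel):
  L0 @0x2B[5] → 0x48007  P=1,RW=1,US=1,PS=0
  L1 @0x48[1] → 0x4C007  P=1,RW=1,US=1,PS=0
  ⇒ phys 0x4C055  [2 reads]
#6 VA=0x32110DC (r,kernel):
  L0 @0x2B[25] → 0x4D007  P=1,RW=1,US=1,PS=0
  L1 @0x4D[17] → 0x4F007  P=1,RW=1,US=1,PS=0
  ⇒ phys 0x4F0DC  [2 reads]
#7 VA=0xB530 (r,kernel):
  L0 @0x2B[0] → 0x53007  P=1,RW=1,US=1,PS=0
  L1 @0x53[11] → 0x7E006  P=0,RW=1,US=1,PS=0
  ✗ PAGE_NOT_PRESENT  [2 reads]

TLB: [["0x615", "0x30"], ["0x1400", "0x36"], ["0x1A0E", "0x3C"], ["0x3C1B", "0x42"], ["0x1618", "0x46"], ["0xA01", "0x4C"], ["0x3211", "0x4F"]]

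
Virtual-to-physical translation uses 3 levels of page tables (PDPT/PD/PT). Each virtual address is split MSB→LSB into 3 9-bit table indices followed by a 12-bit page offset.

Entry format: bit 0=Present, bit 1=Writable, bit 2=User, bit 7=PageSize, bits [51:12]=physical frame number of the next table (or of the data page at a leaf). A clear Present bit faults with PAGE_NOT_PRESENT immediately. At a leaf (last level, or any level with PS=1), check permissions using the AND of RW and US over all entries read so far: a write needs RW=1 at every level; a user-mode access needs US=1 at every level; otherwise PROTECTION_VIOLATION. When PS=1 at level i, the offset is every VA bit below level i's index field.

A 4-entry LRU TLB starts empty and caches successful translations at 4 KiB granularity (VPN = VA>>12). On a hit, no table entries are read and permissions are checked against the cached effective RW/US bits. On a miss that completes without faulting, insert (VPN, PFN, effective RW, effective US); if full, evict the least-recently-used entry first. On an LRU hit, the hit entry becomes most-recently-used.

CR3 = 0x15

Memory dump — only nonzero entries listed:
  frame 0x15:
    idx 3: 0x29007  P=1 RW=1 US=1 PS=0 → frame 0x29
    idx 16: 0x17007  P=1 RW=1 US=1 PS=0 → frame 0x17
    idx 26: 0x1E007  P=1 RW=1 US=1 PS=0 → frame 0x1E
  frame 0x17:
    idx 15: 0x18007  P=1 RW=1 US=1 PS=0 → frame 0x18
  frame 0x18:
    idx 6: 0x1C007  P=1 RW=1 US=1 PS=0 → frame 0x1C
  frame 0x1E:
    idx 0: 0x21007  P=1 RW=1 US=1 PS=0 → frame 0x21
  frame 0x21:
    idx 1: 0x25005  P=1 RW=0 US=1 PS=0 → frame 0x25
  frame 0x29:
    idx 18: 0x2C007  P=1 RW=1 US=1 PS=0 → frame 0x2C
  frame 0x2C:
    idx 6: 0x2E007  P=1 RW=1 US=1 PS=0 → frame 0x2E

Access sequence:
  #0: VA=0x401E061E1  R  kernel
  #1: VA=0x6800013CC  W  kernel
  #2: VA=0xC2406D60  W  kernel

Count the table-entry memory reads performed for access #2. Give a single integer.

Trace:
#0 VA=0x401E061E1 (r,kernel):
  L0: frame=0x15 idx=16 entry=0x17007 [P=1 RW=1 US=1 PS=0]
  L1: frame=0x17 idx=15 entry=0x18007 [P=1 RW=1 US=1 PS=0]
  L2: frame=0x18 idx=6 entry=0x1C007 [P=1 RW=1 US=1 PS=0]
  ⇒ phys 0x1C1E1  [3 reads]
#1 VA=0x6800013CC (w,kernel):
  L0: frame=0x15 idx=26 entry=0x1E007 [P=1 RW=1 US=1 PS=0]
  L1: frame=0x1E idx=0 entry=0x21007 [P=1 RW=1 US=1 PS=0]
  L2: frame=0x21 idx=1 entry=0x25005 [P=1 RW=0 US=1 PS=0]
  ⇒ fault: PROTECTION_VIOLATION  — 3 lookups
#2 VA=0xC2406D60 (w,kernel):
  L0: frame=0x15 idx=3 entry=0x29007 [P=1 RW=1 US=1 PS=0]
  L1: frame=0x29 idx=18 entry=0x2C007 [P=1 RW=1 US=1 PS=0]
  L2: frame=0x2C idx=6 entry=0x2E007 [P=1 RW=1 US=1 PS=0]
  ⇒ phys 0x2ED60  [3 reads]

Entries read for #2: 3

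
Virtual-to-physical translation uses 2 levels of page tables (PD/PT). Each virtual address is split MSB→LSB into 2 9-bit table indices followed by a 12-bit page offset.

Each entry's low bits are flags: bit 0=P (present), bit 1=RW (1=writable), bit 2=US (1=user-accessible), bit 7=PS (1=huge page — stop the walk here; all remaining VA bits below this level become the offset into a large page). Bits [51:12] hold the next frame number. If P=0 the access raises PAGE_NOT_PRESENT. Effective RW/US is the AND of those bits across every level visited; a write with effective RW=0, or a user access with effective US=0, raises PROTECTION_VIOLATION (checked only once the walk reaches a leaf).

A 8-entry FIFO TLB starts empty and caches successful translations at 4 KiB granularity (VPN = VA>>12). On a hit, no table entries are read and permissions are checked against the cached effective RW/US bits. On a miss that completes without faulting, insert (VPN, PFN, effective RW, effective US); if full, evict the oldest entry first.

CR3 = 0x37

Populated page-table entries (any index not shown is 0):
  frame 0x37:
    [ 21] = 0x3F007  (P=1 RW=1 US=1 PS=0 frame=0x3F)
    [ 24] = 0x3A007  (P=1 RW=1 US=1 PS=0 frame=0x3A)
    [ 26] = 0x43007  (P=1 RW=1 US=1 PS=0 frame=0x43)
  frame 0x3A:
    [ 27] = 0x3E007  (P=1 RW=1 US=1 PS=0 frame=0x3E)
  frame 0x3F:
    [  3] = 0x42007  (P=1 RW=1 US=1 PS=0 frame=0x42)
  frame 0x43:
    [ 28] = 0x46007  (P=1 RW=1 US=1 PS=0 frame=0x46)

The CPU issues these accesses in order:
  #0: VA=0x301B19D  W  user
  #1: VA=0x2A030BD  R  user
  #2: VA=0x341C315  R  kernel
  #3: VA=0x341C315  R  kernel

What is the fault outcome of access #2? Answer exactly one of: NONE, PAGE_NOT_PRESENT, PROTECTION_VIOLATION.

Trace:
#0 VA=0x301B19D (w,user):
  L0 @0x37[24] → 0x3A007  P=1,RW=1,US=1,PS=0
  L1 @0x3A[27] → 0x3E007  P=1,RW=1,US=1,PS=0
  ✓ 0x3E19D  — 2 lookups
#1 VA=0x2A030BD (r,user):
  L0 @0x37[21] → 0x3F007  P=1,RW=1,US=1,PS=0
  L1 @0x3F[3] → 0x42007  P=1,RW=1,US=1,PS=0
  ✓ 0x420BD  — 2 lookups
#2 VA=0x341C315 (r,kernel):
  L0 @0x37[26] → 0x43007  P=1,RW=1,US=1,PS=0
  L1 @0x43[28] → 0x46007  P=1,RW=1,US=1,PS=0
  ✓ 0x46315  — 2 lookups
#3 VA=0x341C315 (r,kernel):
  TLB hit vpn=0x341C → PA=0x46315

Access #2 fault: NONE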